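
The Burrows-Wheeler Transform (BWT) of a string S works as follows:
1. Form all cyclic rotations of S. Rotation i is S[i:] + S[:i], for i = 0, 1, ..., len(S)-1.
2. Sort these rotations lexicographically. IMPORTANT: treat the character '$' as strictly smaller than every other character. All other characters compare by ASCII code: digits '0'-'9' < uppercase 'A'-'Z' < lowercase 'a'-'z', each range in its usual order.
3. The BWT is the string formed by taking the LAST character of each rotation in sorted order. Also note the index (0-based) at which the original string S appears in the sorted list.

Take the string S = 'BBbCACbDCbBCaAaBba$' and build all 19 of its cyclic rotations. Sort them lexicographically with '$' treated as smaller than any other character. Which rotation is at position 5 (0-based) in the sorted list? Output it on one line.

All 19 rotations (rotation i = S[i:]+S[:i]):
  rot[0] = BBbCACbDCbBCaAaBba$
  rot[1] = BbCACbDCbBCaAaBba$B
  rot[2] = bCACbDCbBCaAaBba$BB
  rot[3] = CACbDCbBCaAaBba$BBb
  rot[4] = ACbDCbBCaAaBba$BBbC
  rot[5] = CbDCbBCaAaBba$BBbCA
  rot[6] = bDCbBCaAaBba$BBbCAC
  rot[7] = DCbBCaAaBba$BBbCACb
  rot[8] = CbBCaAaBba$BBbCACbD
  rot[9] = bBCaAaBba$BBbCACbDC
  rot[10] = BCaAaBba$BBbCACbDCb
  rot[11] = CaAaBba$BBbCACbDCbB
  rot[12] = aAaBba$BBbCACbDCbBC
  rot[13] = AaBba$BBbCACbDCbBCa
  rot[14] = aBba$BBbCACbDCbBCaA
  rot[15] = Bba$BBbCACbDCbBCaAa
  rot[16] = ba$BBbCACbDCbBCaAaB
  rot[17] = a$BBbCACbDCbBCaAaBb
  rot[18] = $BBbCACbDCbBCaAaBba
Sorted (with $ < everything):
  sorted[0] = $BBbCACbDCbBCaAaBba
  sorted[1] = ACbDCbBCaAaBba$BBbC
  sorted[2] = AaBba$BBbCACbDCbBCa
  sorted[3] = BBbCACbDCbBCaAaBba$
  sorted[4] = BCaAaBba$BBbCACbDCb
  sorted[5] = BbCACbDCbBCaAaBba$B
  sorted[6] = Bba$BBbCACbDCbBCaAa
  sorted[7] = CACbDCbBCaAaBba$BBb
  sorted[8] = CaAaBba$BBbCACbDCbB
  sorted[9] = CbBCaAaBba$BBbCACbD
  sorted[10] = CbDCbBCaAaBba$BBbCA
  sorted[11] = DCbBCaAaBba$BBbCACb
  sorted[12] = a$BBbCACbDCbBCaAaBb
  sorted[13] = aAaBba$BBbCACbDCbBC
  sorted[14] = aBba$BBbCACbDCbBCaA
  sorted[15] = bBCaAaBba$BBbCACbDC
  sorted[16] = bCACbDCbBCaAaBba$BB
  sorted[17] = bDCbBCaAaBba$BBbCAC
  sorted[18] = ba$BBbCACbDCbBCaAaB
sorted[5] = BbCACbDCbBCaAaBba$B

Answer: BbCACbDCbBCaAaBba$B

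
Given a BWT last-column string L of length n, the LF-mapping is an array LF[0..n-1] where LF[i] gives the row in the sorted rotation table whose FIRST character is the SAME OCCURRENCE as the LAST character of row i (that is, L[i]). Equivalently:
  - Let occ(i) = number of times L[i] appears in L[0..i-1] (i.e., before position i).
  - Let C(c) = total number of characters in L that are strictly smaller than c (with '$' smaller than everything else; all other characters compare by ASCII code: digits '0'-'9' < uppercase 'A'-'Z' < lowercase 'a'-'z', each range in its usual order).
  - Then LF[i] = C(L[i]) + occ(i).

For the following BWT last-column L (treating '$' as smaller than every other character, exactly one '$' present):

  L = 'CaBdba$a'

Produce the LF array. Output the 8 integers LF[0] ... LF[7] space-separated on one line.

Char counts: '$':1, 'B':1, 'C':1, 'a':3, 'b':1, 'd':1
C (first-col start): C('$')=0, C('B')=1, C('C')=2, C('a')=3, C('b')=6, C('d')=7
L[0]='C': occ=0, LF[0]=C('C')+0=2+0=2
L[1]='a': occ=0, LF[1]=C('a')+0=3+0=3
L[2]='B': occ=0, LF[2]=C('B')+0=1+0=1
L[3]='d': occ=0, LF[3]=C('d')+0=7+0=7
L[4]='b': occ=0, LF[4]=C('b')+0=6+0=6
L[5]='a': occ=1, LF[5]=C('a')+1=3+1=4
L[6]='$': occ=0, LF[6]=C('$')+0=0+0=0
L[7]='a': occ=2, LF[7]=C('a')+2=3+2=5

Answer: 2 3 1 7 6 4 0 5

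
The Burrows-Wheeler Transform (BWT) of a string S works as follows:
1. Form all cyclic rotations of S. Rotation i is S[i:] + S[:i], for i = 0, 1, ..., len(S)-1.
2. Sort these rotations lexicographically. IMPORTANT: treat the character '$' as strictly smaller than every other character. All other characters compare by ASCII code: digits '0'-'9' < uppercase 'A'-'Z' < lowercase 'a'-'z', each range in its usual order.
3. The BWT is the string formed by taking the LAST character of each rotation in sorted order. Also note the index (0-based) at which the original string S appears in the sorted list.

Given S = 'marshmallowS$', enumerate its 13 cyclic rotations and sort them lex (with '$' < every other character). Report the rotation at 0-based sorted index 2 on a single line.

All 13 rotations (rotation i = S[i:]+S[:i]):
  rot[0] = marshmallowS$
  rot[1] = arshmallowS$m
  rot[2] = rshmallowS$ma
  rot[3] = shmallowS$mar
  rot[4] = hmallowS$mars
  rot[5] = mallowS$marsh
  rot[6] = allowS$marshm
  rot[7] = llowS$marshma
  rot[8] = lowS$marshmal
  rot[9] = owS$marshmall
  rot[10] = wS$marshmallo
  rot[11] = S$marshmallow
  rot[12] = $marshmallowS
Sorted (with $ < everything):
  sorted[0] = $marshmallowS
  sorted[1] = S$marshmallow
  sorted[2] = allowS$marshm
  sorted[3] = arshmallowS$m
  sorted[4] = hmallowS$mars
  sorted[5] = llowS$marshma
  sorted[6] = lowS$marshmal
  sorted[7] = mallowS$marsh
  sorted[8] = marshmallowS$
  sorted[9] = owS$marshmall
  sorted[10] = rshmallowS$ma
  sorted[11] = shmallowS$mar
  sorted[12] = wS$marshmallo
sorted[2] = allowS$marshm

Answer: allowS$marshm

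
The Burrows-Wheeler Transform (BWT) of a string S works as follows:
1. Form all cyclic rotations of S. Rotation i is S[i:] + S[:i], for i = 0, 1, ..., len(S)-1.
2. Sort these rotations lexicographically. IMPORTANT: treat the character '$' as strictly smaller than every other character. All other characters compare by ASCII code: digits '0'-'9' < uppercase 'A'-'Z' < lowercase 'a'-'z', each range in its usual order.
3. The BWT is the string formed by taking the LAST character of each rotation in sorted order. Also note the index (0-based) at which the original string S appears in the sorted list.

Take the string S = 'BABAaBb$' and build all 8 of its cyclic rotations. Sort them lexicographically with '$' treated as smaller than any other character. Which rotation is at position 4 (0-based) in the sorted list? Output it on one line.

All 8 rotations (rotation i = S[i:]+S[:i]):
  rot[0] = BABAaBb$
  rot[1] = ABAaBb$B
  rot[2] = BAaBb$BA
  rot[3] = AaBb$BAB
  rot[4] = aBb$BABA
  rot[5] = Bb$BABAa
  rot[6] = b$BABAaB
  rot[7] = $BABAaBb
Sorted (with $ < everything):
  sorted[0] = $BABAaBb
  sorted[1] = ABAaBb$B
  sorted[2] = AaBb$BAB
  sorted[3] = BABAaBb$
  sorted[4] = BAaBb$BA
  sorted[5] = Bb$BABAa
  sorted[6] = aBb$BABA
  sorted[7] = b$BABAaB
sorted[4] = BAaBb$BA

Answer: BAaBb$BA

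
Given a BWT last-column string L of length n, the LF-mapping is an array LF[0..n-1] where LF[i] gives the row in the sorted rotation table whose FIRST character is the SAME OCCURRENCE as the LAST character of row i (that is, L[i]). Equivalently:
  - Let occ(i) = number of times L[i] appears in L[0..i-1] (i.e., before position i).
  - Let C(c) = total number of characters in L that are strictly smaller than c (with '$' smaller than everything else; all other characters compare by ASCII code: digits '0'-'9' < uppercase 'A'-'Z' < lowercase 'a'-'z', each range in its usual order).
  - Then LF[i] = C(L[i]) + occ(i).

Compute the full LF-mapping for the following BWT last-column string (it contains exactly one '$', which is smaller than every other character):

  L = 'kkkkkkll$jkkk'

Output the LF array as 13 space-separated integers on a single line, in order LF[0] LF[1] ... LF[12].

Char counts: '$':1, 'j':1, 'k':9, 'l':2
C (first-col start): C('$')=0, C('j')=1, C('k')=2, C('l')=11
L[0]='k': occ=0, LF[0]=C('k')+0=2+0=2
L[1]='k': occ=1, LF[1]=C('k')+1=2+1=3
L[2]='k': occ=2, LF[2]=C('k')+2=2+2=4
L[3]='k': occ=3, LF[3]=C('k')+3=2+3=5
L[4]='k': occ=4, LF[4]=C('k')+4=2+4=6
L[5]='k': occ=5, LF[5]=C('k')+5=2+5=7
L[6]='l': occ=0, LF[6]=C('l')+0=11+0=11
L[7]='l': occ=1, LF[7]=C('l')+1=11+1=12
L[8]='$': occ=0, LF[8]=C('$')+0=0+0=0
L[9]='j': occ=0, LF[9]=C('j')+0=1+0=1
L[10]='k': occ=6, LF[10]=C('k')+6=2+6=8
L[11]='k': occ=7, LF[11]=C('k')+7=2+7=9
L[12]='k': occ=8, LF[12]=C('k')+8=2+8=10

Answer: 2 3 4 5 6 7 11 12 0 1 8 9 10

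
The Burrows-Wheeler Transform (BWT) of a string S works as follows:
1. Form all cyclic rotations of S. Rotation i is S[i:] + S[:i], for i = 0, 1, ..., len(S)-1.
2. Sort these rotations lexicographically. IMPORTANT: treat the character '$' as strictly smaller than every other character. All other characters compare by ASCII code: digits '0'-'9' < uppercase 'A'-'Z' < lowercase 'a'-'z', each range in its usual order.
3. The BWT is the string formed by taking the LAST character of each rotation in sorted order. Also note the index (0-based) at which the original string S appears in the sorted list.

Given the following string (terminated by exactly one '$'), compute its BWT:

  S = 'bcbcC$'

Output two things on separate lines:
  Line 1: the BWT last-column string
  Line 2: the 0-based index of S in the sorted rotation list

All 6 rotations (rotation i = S[i:]+S[:i]):
  rot[0] = bcbcC$
  rot[1] = cbcC$b
  rot[2] = bcC$bc
  rot[3] = cC$bcb
  rot[4] = C$bcbc
  rot[5] = $bcbcC
Sorted (with $ < everything):
  sorted[0] = $bcbcC  (last char: 'C')
  sorted[1] = C$bcbc  (last char: 'c')
  sorted[2] = bcC$bc  (last char: 'c')
  sorted[3] = bcbcC$  (last char: '$')
  sorted[4] = cC$bcb  (last char: 'b')
  sorted[5] = cbcC$b  (last char: 'b')
Last column: Ccc$bb
Original string S is at sorted index 3

Answer: Ccc$bb
3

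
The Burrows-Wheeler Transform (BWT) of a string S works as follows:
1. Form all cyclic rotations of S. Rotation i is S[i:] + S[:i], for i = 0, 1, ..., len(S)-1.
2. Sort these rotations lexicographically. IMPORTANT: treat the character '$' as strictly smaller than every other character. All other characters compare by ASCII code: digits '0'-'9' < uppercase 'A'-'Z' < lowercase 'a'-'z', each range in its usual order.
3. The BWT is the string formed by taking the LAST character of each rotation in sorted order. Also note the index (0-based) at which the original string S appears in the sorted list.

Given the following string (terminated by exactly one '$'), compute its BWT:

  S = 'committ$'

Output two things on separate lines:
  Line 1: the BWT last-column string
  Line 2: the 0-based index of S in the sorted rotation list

All 8 rotations (rotation i = S[i:]+S[:i]):
  rot[0] = committ$
  rot[1] = ommitt$c
  rot[2] = mmitt$co
  rot[3] = mitt$com
  rot[4] = itt$comm
  rot[5] = tt$commi
  rot[6] = t$commit
  rot[7] = $committ
Sorted (with $ < everything):
  sorted[0] = $committ  (last char: 't')
  sorted[1] = committ$  (last char: '$')
  sorted[2] = itt$comm  (last char: 'm')
  sorted[3] = mitt$com  (last char: 'm')
  sorted[4] = mmitt$co  (last char: 'o')
  sorted[5] = ommitt$c  (last char: 'c')
  sorted[6] = t$commit  (last char: 't')
  sorted[7] = tt$commi  (last char: 'i')
Last column: t$mmocti
Original string S is at sorted index 1

Answer: t$mmocti
1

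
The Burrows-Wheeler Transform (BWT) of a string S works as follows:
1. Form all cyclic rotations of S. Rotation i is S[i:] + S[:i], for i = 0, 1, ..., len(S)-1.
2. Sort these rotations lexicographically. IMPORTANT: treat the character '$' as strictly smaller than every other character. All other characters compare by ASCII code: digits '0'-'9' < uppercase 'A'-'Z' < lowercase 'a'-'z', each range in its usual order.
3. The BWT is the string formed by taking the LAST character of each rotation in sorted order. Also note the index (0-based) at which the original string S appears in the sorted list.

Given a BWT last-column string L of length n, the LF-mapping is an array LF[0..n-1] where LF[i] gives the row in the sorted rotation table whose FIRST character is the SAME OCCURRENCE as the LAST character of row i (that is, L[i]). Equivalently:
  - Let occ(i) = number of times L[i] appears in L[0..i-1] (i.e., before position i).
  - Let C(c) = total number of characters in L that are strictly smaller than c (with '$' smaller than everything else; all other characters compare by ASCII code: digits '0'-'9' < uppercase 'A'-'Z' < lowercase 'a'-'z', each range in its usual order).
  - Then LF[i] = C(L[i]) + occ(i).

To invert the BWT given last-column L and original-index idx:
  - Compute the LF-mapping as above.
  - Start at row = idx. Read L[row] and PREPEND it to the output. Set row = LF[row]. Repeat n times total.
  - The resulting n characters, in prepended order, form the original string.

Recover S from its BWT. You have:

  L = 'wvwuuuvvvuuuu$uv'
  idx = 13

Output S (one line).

Answer: vwuuvuuuvuvuvuw$

Derivation:
LF mapping: 14 9 15 1 2 3 10 11 12 4 5 6 7 0 8 13
Walk LF starting at row 13, prepending L[row]:
  step 1: row=13, L[13]='$', prepend. Next row=LF[13]=0
  step 2: row=0, L[0]='w', prepend. Next row=LF[0]=14
  step 3: row=14, L[14]='u', prepend. Next row=LF[14]=8
  step 4: row=8, L[8]='v', prepend. Next row=LF[8]=12
  step 5: row=12, L[12]='u', prepend. Next row=LF[12]=7
  step 6: row=7, L[7]='v', prepend. Next row=LF[7]=11
  step 7: row=11, L[11]='u', prepend. Next row=LF[11]=6
  step 8: row=6, L[6]='v', prepend. Next row=LF[6]=10
  step 9: row=10, L[10]='u', prepend. Next row=LF[10]=5
  step 10: row=5, L[5]='u', prepend. Next row=LF[5]=3
  step 11: row=3, L[3]='u', prepend. Next row=LF[3]=1
  step 12: row=1, L[1]='v', prepend. Next row=LF[1]=9
  step 13: row=9, L[9]='u', prepend. Next row=LF[9]=4
  step 14: row=4, L[4]='u', prepend. Next row=LF[4]=2
  step 15: row=2, L[2]='w', prepend. Next row=LF[2]=15
  step 16: row=15, L[15]='v', prepend. Next row=LF[15]=13
Reversed output: vwuuvuuuvuvuvuw$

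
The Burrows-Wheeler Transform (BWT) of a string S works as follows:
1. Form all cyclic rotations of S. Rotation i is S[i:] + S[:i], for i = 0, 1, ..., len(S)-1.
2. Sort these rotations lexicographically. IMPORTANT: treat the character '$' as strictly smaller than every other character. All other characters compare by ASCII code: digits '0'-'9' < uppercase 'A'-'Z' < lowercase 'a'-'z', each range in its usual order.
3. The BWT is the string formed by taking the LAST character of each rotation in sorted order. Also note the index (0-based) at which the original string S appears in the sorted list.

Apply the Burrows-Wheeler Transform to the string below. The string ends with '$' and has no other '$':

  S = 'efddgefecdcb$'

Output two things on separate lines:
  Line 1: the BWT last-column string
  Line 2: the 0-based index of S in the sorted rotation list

All 13 rotations (rotation i = S[i:]+S[:i]):
  rot[0] = efddgefecdcb$
  rot[1] = fddgefecdcb$e
  rot[2] = ddgefecdcb$ef
  rot[3] = dgefecdcb$efd
  rot[4] = gefecdcb$efdd
  rot[5] = efecdcb$efddg
  rot[6] = fecdcb$efddge
  rot[7] = ecdcb$efddgef
  rot[8] = cdcb$efddgefe
  rot[9] = dcb$efddgefec
  rot[10] = cb$efddgefecd
  rot[11] = b$efddgefecdc
  rot[12] = $efddgefecdcb
Sorted (with $ < everything):
  sorted[0] = $efddgefecdcb  (last char: 'b')
  sorted[1] = b$efddgefecdc  (last char: 'c')
  sorted[2] = cb$efddgefecd  (last char: 'd')
  sorted[3] = cdcb$efddgefe  (last char: 'e')
  sorted[4] = dcb$efddgefec  (last char: 'c')
  sorted[5] = ddgefecdcb$ef  (last char: 'f')
  sorted[6] = dgefecdcb$efd  (last char: 'd')
  sorted[7] = ecdcb$efddgef  (last char: 'f')
  sorted[8] = efddgefecdcb$  (last char: '$')
  sorted[9] = efecdcb$efddg  (last char: 'g')
  sorted[10] = fddgefecdcb$e  (last char: 'e')
  sorted[11] = fecdcb$efddge  (last char: 'e')
  sorted[12] = gefecdcb$efdd  (last char: 'd')
Last column: bcdecfdf$geed
Original string S is at sorted index 8

Answer: bcdecfdf$geed
8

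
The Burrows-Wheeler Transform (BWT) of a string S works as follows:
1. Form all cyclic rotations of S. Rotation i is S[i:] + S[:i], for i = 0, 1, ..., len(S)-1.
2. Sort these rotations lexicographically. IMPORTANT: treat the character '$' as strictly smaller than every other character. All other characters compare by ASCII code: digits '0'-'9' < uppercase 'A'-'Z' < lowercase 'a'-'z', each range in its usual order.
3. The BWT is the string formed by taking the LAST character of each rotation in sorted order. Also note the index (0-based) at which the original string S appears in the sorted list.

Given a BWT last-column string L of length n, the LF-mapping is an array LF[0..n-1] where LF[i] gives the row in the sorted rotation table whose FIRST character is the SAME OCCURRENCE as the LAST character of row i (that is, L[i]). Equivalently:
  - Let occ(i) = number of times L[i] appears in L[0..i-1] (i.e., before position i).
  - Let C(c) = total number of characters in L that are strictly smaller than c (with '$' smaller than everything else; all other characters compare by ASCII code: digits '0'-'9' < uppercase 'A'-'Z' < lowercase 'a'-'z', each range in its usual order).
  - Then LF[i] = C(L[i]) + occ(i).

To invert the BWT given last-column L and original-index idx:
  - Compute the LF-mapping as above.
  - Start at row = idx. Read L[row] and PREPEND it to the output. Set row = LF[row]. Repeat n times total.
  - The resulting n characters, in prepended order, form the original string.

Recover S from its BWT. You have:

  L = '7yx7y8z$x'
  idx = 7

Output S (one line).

Answer: yx78xzy7$

Derivation:
LF mapping: 1 6 4 2 7 3 8 0 5
Walk LF starting at row 7, prepending L[row]:
  step 1: row=7, L[7]='$', prepend. Next row=LF[7]=0
  step 2: row=0, L[0]='7', prepend. Next row=LF[0]=1
  step 3: row=1, L[1]='y', prepend. Next row=LF[1]=6
  step 4: row=6, L[6]='z', prepend. Next row=LF[6]=8
  step 5: row=8, L[8]='x', prepend. Next row=LF[8]=5
  step 6: row=5, L[5]='8', prepend. Next row=LF[5]=3
  step 7: row=3, L[3]='7', prepend. Next row=LF[3]=2
  step 8: row=2, L[2]='x', prepend. Next row=LF[2]=4
  step 9: row=4, L[4]='y', prepend. Next row=LF[4]=7
Reversed output: yx78xzy7$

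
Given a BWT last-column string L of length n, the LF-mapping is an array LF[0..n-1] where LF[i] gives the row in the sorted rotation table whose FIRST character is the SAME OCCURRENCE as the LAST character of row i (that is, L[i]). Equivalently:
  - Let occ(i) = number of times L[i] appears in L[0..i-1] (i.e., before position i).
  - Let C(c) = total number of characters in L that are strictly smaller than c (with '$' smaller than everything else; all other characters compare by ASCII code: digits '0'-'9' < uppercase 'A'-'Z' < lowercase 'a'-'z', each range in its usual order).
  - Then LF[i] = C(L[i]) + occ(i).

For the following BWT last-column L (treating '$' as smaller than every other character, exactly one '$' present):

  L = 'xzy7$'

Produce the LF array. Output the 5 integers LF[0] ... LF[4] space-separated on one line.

Answer: 2 4 3 1 0

Derivation:
Char counts: '$':1, '7':1, 'x':1, 'y':1, 'z':1
C (first-col start): C('$')=0, C('7')=1, C('x')=2, C('y')=3, C('z')=4
L[0]='x': occ=0, LF[0]=C('x')+0=2+0=2
L[1]='z': occ=0, LF[1]=C('z')+0=4+0=4
L[2]='y': occ=0, LF[2]=C('y')+0=3+0=3
L[3]='7': occ=0, LF[3]=C('7')+0=1+0=1
L[4]='$': occ=0, LF[4]=C('$')+0=0+0=0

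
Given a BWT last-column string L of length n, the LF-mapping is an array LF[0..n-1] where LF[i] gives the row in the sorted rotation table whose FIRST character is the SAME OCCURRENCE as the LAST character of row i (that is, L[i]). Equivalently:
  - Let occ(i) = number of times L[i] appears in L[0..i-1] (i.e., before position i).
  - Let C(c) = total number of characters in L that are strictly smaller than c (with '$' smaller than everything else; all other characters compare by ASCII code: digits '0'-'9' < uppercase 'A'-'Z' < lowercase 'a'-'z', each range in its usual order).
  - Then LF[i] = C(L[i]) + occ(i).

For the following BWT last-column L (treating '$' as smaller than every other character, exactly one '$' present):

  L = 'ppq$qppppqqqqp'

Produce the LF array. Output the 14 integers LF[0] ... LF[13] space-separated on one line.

Answer: 1 2 8 0 9 3 4 5 6 10 11 12 13 7

Derivation:
Char counts: '$':1, 'p':7, 'q':6
C (first-col start): C('$')=0, C('p')=1, C('q')=8
L[0]='p': occ=0, LF[0]=C('p')+0=1+0=1
L[1]='p': occ=1, LF[1]=C('p')+1=1+1=2
L[2]='q': occ=0, LF[2]=C('q')+0=8+0=8
L[3]='$': occ=0, LF[3]=C('$')+0=0+0=0
L[4]='q': occ=1, LF[4]=C('q')+1=8+1=9
L[5]='p': occ=2, LF[5]=C('p')+2=1+2=3
L[6]='p': occ=3, LF[6]=C('p')+3=1+3=4
L[7]='p': occ=4, LF[7]=C('p')+4=1+4=5
L[8]='p': occ=5, LF[8]=C('p')+5=1+5=6
L[9]='q': occ=2, LF[9]=C('q')+2=8+2=10
L[10]='q': occ=3, LF[10]=C('q')+3=8+3=11
L[11]='q': occ=4, LF[11]=C('q')+4=8+4=12
L[12]='q': occ=5, LF[12]=C('q')+5=8+5=13
L[13]='p': occ=6, LF[13]=C('p')+6=1+6=7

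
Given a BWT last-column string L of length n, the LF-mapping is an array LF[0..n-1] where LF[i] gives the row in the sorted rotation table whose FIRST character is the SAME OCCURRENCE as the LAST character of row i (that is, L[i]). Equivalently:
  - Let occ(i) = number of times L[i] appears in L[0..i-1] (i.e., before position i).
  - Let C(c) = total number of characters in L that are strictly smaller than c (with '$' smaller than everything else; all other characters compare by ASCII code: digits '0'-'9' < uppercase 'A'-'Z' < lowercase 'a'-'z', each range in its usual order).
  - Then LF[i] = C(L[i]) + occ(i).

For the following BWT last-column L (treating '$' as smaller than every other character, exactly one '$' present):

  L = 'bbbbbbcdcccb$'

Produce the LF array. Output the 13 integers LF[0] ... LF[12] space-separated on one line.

Char counts: '$':1, 'b':7, 'c':4, 'd':1
C (first-col start): C('$')=0, C('b')=1, C('c')=8, C('d')=12
L[0]='b': occ=0, LF[0]=C('b')+0=1+0=1
L[1]='b': occ=1, LF[1]=C('b')+1=1+1=2
L[2]='b': occ=2, LF[2]=C('b')+2=1+2=3
L[3]='b': occ=3, LF[3]=C('b')+3=1+3=4
L[4]='b': occ=4, LF[4]=C('b')+4=1+4=5
L[5]='b': occ=5, LF[5]=C('b')+5=1+5=6
L[6]='c': occ=0, LF[6]=C('c')+0=8+0=8
L[7]='d': occ=0, LF[7]=C('d')+0=12+0=12
L[8]='c': occ=1, LF[8]=C('c')+1=8+1=9
L[9]='c': occ=2, LF[9]=C('c')+2=8+2=10
L[10]='c': occ=3, LF[10]=C('c')+3=8+3=11
L[11]='b': occ=6, LF[11]=C('b')+6=1+6=7
L[12]='$': occ=0, LF[12]=C('$')+0=0+0=0

Answer: 1 2 3 4 5 6 8 12 9 10 11 7 0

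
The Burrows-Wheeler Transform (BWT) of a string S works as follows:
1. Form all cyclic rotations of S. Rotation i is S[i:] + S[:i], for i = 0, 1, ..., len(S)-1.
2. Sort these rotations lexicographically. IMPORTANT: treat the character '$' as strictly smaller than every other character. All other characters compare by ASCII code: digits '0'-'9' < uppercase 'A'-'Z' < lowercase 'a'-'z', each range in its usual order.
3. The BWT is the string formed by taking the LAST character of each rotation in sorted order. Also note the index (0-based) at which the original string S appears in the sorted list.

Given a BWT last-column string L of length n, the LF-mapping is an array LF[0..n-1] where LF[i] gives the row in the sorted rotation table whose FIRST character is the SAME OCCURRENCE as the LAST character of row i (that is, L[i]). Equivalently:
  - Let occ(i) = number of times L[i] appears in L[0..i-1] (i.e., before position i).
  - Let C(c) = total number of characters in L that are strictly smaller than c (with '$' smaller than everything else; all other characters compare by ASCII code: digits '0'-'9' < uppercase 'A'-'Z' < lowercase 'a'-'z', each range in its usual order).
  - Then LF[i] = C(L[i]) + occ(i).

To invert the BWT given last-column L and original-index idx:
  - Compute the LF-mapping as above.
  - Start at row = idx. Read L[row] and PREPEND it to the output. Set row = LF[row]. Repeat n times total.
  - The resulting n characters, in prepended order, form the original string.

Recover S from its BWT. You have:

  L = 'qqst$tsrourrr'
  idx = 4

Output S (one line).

LF mapping: 2 3 8 10 0 11 9 4 1 12 5 6 7
Walk LF starting at row 4, prepending L[row]:
  step 1: row=4, L[4]='$', prepend. Next row=LF[4]=0
  step 2: row=0, L[0]='q', prepend. Next row=LF[0]=2
  step 3: row=2, L[2]='s', prepend. Next row=LF[2]=8
  step 4: row=8, L[8]='o', prepend. Next row=LF[8]=1
  step 5: row=1, L[1]='q', prepend. Next row=LF[1]=3
  step 6: row=3, L[3]='t', prepend. Next row=LF[3]=10
  step 7: row=10, L[10]='r', prepend. Next row=LF[10]=5
  step 8: row=5, L[5]='t', prepend. Next row=LF[5]=11
  step 9: row=11, L[11]='r', prepend. Next row=LF[11]=6
  step 10: row=6, L[6]='s', prepend. Next row=LF[6]=9
  step 11: row=9, L[9]='u', prepend. Next row=LF[9]=12
  step 12: row=12, L[12]='r', prepend. Next row=LF[12]=7
  step 13: row=7, L[7]='r', prepend. Next row=LF[7]=4
Reversed output: rrusrtrtqosq$

Answer: rrusrtrtqosq$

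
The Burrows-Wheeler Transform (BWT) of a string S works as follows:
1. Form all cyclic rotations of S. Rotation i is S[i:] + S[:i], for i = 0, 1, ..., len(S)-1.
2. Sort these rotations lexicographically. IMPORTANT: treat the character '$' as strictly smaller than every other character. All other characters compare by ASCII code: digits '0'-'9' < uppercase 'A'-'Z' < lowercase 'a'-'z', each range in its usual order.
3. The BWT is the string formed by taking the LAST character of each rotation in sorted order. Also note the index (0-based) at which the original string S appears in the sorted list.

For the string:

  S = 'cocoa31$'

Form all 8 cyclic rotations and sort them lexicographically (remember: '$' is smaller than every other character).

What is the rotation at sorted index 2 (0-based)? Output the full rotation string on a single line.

Answer: 31$cocoa

Derivation:
All 8 rotations (rotation i = S[i:]+S[:i]):
  rot[0] = cocoa31$
  rot[1] = ocoa31$c
  rot[2] = coa31$co
  rot[3] = oa31$coc
  rot[4] = a31$coco
  rot[5] = 31$cocoa
  rot[6] = 1$cocoa3
  rot[7] = $cocoa31
Sorted (with $ < everything):
  sorted[0] = $cocoa31
  sorted[1] = 1$cocoa3
  sorted[2] = 31$cocoa
  sorted[3] = a31$coco
  sorted[4] = coa31$co
  sorted[5] = cocoa31$
  sorted[6] = oa31$coc
  sorted[7] = ocoa31$c
sorted[2] = 31$cocoa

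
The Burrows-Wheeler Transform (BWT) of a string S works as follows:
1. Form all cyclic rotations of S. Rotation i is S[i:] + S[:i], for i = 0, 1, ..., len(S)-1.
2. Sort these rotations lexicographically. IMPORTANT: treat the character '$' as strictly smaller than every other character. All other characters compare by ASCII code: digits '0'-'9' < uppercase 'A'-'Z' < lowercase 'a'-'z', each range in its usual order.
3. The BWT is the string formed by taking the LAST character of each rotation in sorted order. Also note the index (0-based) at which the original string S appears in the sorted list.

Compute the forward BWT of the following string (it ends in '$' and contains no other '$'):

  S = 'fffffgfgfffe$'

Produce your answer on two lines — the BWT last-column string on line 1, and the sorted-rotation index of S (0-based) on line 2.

All 13 rotations (rotation i = S[i:]+S[:i]):
  rot[0] = fffffgfgfffe$
  rot[1] = ffffgfgfffe$f
  rot[2] = fffgfgfffe$ff
  rot[3] = ffgfgfffe$fff
  rot[4] = fgfgfffe$ffff
  rot[5] = gfgfffe$fffff
  rot[6] = fgfffe$fffffg
  rot[7] = gfffe$fffffgf
  rot[8] = fffe$fffffgfg
  rot[9] = ffe$fffffgfgf
  rot[10] = fe$fffffgfgff
  rot[11] = e$fffffgfgfff
  rot[12] = $fffffgfgfffe
Sorted (with $ < everything):
  sorted[0] = $fffffgfgfffe  (last char: 'e')
  sorted[1] = e$fffffgfgfff  (last char: 'f')
  sorted[2] = fe$fffffgfgff  (last char: 'f')
  sorted[3] = ffe$fffffgfgf  (last char: 'f')
  sorted[4] = fffe$fffffgfg  (last char: 'g')
  sorted[5] = fffffgfgfffe$  (last char: '$')
  sorted[6] = ffffgfgfffe$f  (last char: 'f')
  sorted[7] = fffgfgfffe$ff  (last char: 'f')
  sorted[8] = ffgfgfffe$fff  (last char: 'f')
  sorted[9] = fgfffe$fffffg  (last char: 'g')
  sorted[10] = fgfgfffe$ffff  (last char: 'f')
  sorted[11] = gfffe$fffffgf  (last char: 'f')
  sorted[12] = gfgfffe$fffff  (last char: 'f')
Last column: efffg$fffgfff
Original string S is at sorted index 5

Answer: efffg$fffgfff
5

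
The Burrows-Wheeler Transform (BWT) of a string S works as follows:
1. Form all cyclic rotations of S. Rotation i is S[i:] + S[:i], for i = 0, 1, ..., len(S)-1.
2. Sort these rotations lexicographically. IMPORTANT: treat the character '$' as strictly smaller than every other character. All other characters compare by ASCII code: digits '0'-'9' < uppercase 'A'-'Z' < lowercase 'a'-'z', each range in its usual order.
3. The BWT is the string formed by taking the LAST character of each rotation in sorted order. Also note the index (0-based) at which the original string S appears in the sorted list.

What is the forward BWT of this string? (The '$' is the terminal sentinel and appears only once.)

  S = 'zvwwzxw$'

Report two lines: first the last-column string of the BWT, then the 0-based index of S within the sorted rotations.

All 8 rotations (rotation i = S[i:]+S[:i]):
  rot[0] = zvwwzxw$
  rot[1] = vwwzxw$z
  rot[2] = wwzxw$zv
  rot[3] = wzxw$zvw
  rot[4] = zxw$zvww
  rot[5] = xw$zvwwz
  rot[6] = w$zvwwzx
  rot[7] = $zvwwzxw
Sorted (with $ < everything):
  sorted[0] = $zvwwzxw  (last char: 'w')
  sorted[1] = vwwzxw$z  (last char: 'z')
  sorted[2] = w$zvwwzx  (last char: 'x')
  sorted[3] = wwzxw$zv  (last char: 'v')
  sorted[4] = wzxw$zvw  (last char: 'w')
  sorted[5] = xw$zvwwz  (last char: 'z')
  sorted[6] = zvwwzxw$  (last char: '$')
  sorted[7] = zxw$zvww  (last char: 'w')
Last column: wzxvwz$w
Original string S is at sorted index 6

Answer: wzxvwz$w
6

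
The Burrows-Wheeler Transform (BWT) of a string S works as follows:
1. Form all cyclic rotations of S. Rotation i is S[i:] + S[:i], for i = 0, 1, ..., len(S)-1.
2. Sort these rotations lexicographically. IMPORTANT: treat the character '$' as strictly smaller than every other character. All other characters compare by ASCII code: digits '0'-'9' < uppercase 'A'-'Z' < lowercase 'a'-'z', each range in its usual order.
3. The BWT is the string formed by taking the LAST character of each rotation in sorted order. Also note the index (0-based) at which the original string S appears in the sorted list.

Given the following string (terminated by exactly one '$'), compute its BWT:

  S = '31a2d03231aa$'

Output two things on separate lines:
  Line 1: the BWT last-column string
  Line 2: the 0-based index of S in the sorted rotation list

All 13 rotations (rotation i = S[i:]+S[:i]):
  rot[0] = 31a2d03231aa$
  rot[1] = 1a2d03231aa$3
  rot[2] = a2d03231aa$31
  rot[3] = 2d03231aa$31a
  rot[4] = d03231aa$31a2
  rot[5] = 03231aa$31a2d
  rot[6] = 3231aa$31a2d0
  rot[7] = 231aa$31a2d03
  rot[8] = 31aa$31a2d032
  rot[9] = 1aa$31a2d0323
  rot[10] = aa$31a2d03231
  rot[11] = a$31a2d03231a
  rot[12] = $31a2d03231aa
Sorted (with $ < everything):
  sorted[0] = $31a2d03231aa  (last char: 'a')
  sorted[1] = 03231aa$31a2d  (last char: 'd')
  sorted[2] = 1a2d03231aa$3  (last char: '3')
  sorted[3] = 1aa$31a2d0323  (last char: '3')
  sorted[4] = 231aa$31a2d03  (last char: '3')
  sorted[5] = 2d03231aa$31a  (last char: 'a')
  sorted[6] = 31a2d03231aa$  (last char: '$')
  sorted[7] = 31aa$31a2d032  (last char: '2')
  sorted[8] = 3231aa$31a2d0  (last char: '0')
  sorted[9] = a$31a2d03231a  (last char: 'a')
  sorted[10] = a2d03231aa$31  (last char: '1')
  sorted[11] = aa$31a2d03231  (last char: '1')
  sorted[12] = d03231aa$31a2  (last char: '2')
Last column: ad333a$20a112
Original string S is at sorted index 6

Answer: ad333a$20a112
6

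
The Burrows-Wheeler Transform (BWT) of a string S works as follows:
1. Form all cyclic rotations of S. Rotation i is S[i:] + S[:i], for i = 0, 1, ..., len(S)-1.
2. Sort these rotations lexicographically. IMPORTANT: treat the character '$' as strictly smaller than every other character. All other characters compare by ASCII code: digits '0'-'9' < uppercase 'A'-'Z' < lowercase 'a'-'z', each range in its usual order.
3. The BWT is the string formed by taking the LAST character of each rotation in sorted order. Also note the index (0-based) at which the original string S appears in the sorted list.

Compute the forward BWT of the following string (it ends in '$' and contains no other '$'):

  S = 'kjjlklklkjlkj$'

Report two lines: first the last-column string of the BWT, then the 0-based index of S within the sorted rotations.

Answer: jkkkjl$llljkkj
6

Derivation:
All 14 rotations (rotation i = S[i:]+S[:i]):
  rot[0] = kjjlklklkjlkj$
  rot[1] = jjlklklkjlkj$k
  rot[2] = jlklklkjlkj$kj
  rot[3] = lklklkjlkj$kjj
  rot[4] = klklkjlkj$kjjl
  rot[5] = lklkjlkj$kjjlk
  rot[6] = klkjlkj$kjjlkl
  rot[7] = lkjlkj$kjjlklk
  rot[8] = kjlkj$kjjlklkl
  rot[9] = jlkj$kjjlklklk
  rot[10] = lkj$kjjlklklkj
  rot[11] = kj$kjjlklklkjl
  rot[12] = j$kjjlklklkjlk
  rot[13] = $kjjlklklkjlkj
Sorted (with $ < everything):
  sorted[0] = $kjjlklklkjlkj  (last char: 'j')
  sorted[1] = j$kjjlklklkjlk  (last char: 'k')
  sorted[2] = jjlklklkjlkj$k  (last char: 'k')
  sorted[3] = jlkj$kjjlklklk  (last char: 'k')
  sorted[4] = jlklklkjlkj$kj  (last char: 'j')
  sorted[5] = kj$kjjlklklkjl  (last char: 'l')
  sorted[6] = kjjlklklkjlkj$  (last char: '$')
  sorted[7] = kjlkj$kjjlklkl  (last char: 'l')
  sorted[8] = klkjlkj$kjjlkl  (last char: 'l')
  sorted[9] = klklkjlkj$kjjl  (last char: 'l')
  sorted[10] = lkj$kjjlklklkj  (last char: 'j')
  sorted[11] = lkjlkj$kjjlklk  (last char: 'k')
  sorted[12] = lklkjlkj$kjjlk  (last char: 'k')
  sorted[13] = lklklkjlkj$kjj  (last char: 'j')
Last column: jkkkjl$llljkkj
Original string S is at sorted index 6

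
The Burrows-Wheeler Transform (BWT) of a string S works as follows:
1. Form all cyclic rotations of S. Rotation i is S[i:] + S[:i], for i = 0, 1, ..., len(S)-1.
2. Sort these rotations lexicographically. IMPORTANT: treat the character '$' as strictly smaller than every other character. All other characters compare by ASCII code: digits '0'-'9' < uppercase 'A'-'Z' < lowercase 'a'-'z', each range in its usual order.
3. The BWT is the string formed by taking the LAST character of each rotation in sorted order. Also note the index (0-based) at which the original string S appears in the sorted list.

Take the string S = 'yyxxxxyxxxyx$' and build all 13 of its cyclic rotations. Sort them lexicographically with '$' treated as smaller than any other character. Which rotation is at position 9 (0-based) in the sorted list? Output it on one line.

Answer: yx$yyxxxxyxxx

Derivation:
All 13 rotations (rotation i = S[i:]+S[:i]):
  rot[0] = yyxxxxyxxxyx$
  rot[1] = yxxxxyxxxyx$y
  rot[2] = xxxxyxxxyx$yy
  rot[3] = xxxyxxxyx$yyx
  rot[4] = xxyxxxyx$yyxx
  rot[5] = xyxxxyx$yyxxx
  rot[6] = yxxxyx$yyxxxx
  rot[7] = xxxyx$yyxxxxy
  rot[8] = xxyx$yyxxxxyx
  rot[9] = xyx$yyxxxxyxx
  rot[10] = yx$yyxxxxyxxx
  rot[11] = x$yyxxxxyxxxy
  rot[12] = $yyxxxxyxxxyx
Sorted (with $ < everything):
  sorted[0] = $yyxxxxyxxxyx
  sorted[1] = x$yyxxxxyxxxy
  sorted[2] = xxxxyxxxyx$yy
  sorted[3] = xxxyx$yyxxxxy
  sorted[4] = xxxyxxxyx$yyx
  sorted[5] = xxyx$yyxxxxyx
  sorted[6] = xxyxxxyx$yyxx
  sorted[7] = xyx$yyxxxxyxx
  sorted[8] = xyxxxyx$yyxxx
  sorted[9] = yx$yyxxxxyxxx
  sorted[10] = yxxxxyxxxyx$y
  sorted[11] = yxxxyx$yyxxxx
  sorted[12] = yyxxxxyxxxyx$
sorted[9] = yx$yyxxxxyxxx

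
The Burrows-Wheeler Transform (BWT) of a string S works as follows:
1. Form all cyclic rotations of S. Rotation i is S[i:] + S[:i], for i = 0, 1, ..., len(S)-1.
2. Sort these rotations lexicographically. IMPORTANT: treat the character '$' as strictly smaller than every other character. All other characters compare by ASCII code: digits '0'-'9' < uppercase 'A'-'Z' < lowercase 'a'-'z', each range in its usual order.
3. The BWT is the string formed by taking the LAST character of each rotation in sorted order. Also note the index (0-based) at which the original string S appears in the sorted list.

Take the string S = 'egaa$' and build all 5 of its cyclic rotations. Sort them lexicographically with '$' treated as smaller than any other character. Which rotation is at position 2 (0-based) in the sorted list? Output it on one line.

Answer: aa$eg

Derivation:
All 5 rotations (rotation i = S[i:]+S[:i]):
  rot[0] = egaa$
  rot[1] = gaa$e
  rot[2] = aa$eg
  rot[3] = a$ega
  rot[4] = $egaa
Sorted (with $ < everything):
  sorted[0] = $egaa
  sorted[1] = a$ega
  sorted[2] = aa$eg
  sorted[3] = egaa$
  sorted[4] = gaa$e
sorted[2] = aa$eg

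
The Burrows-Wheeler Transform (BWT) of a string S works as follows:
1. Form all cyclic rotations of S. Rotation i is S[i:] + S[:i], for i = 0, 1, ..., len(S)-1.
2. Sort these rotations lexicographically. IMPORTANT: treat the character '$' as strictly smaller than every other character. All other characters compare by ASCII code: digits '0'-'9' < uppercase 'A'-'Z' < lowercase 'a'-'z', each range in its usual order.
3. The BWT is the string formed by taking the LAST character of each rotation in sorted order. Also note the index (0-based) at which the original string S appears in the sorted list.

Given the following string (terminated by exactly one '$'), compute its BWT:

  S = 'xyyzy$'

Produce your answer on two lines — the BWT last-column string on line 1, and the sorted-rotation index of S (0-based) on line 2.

All 6 rotations (rotation i = S[i:]+S[:i]):
  rot[0] = xyyzy$
  rot[1] = yyzy$x
  rot[2] = yzy$xy
  rot[3] = zy$xyy
  rot[4] = y$xyyz
  rot[5] = $xyyzy
Sorted (with $ < everything):
  sorted[0] = $xyyzy  (last char: 'y')
  sorted[1] = xyyzy$  (last char: '$')
  sorted[2] = y$xyyz  (last char: 'z')
  sorted[3] = yyzy$x  (last char: 'x')
  sorted[4] = yzy$xy  (last char: 'y')
  sorted[5] = zy$xyy  (last char: 'y')
Last column: y$zxyy
Original string S is at sorted index 1

Answer: y$zxyy
1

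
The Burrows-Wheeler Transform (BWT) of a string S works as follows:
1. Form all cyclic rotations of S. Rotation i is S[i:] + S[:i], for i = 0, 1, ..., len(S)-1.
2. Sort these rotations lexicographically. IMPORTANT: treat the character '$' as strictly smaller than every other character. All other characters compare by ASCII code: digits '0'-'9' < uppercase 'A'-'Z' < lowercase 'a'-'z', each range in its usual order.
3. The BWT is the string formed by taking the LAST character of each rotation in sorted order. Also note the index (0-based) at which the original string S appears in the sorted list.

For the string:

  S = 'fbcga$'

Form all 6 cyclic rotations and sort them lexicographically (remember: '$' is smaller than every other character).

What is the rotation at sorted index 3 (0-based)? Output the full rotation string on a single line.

Answer: cga$fb

Derivation:
All 6 rotations (rotation i = S[i:]+S[:i]):
  rot[0] = fbcga$
  rot[1] = bcga$f
  rot[2] = cga$fb
  rot[3] = ga$fbc
  rot[4] = a$fbcg
  rot[5] = $fbcga
Sorted (with $ < everything):
  sorted[0] = $fbcga
  sorted[1] = a$fbcg
  sorted[2] = bcga$f
  sorted[3] = cga$fb
  sorted[4] = fbcga$
  sorted[5] = ga$fbc
sorted[3] = cga$fb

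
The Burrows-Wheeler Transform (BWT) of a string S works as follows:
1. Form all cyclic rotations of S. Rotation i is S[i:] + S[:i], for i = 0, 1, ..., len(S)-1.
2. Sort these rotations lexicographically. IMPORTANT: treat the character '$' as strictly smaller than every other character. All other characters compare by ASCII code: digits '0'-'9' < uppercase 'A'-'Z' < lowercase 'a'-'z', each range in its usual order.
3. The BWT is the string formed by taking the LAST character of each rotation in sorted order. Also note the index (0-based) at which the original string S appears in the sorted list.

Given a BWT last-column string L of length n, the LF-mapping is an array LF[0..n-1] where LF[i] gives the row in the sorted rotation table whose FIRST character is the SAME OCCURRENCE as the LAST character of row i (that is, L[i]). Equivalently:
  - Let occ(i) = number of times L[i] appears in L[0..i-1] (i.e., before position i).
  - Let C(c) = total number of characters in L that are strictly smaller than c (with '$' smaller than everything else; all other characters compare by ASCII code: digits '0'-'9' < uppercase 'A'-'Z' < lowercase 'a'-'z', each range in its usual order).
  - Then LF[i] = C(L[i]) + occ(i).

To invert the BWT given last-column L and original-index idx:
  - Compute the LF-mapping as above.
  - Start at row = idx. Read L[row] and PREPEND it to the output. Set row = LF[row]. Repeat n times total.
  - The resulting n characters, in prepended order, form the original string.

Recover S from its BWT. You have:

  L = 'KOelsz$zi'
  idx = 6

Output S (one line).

LF mapping: 1 2 3 5 6 7 0 8 4
Walk LF starting at row 6, prepending L[row]:
  step 1: row=6, L[6]='$', prepend. Next row=LF[6]=0
  step 2: row=0, L[0]='K', prepend. Next row=LF[0]=1
  step 3: row=1, L[1]='O', prepend. Next row=LF[1]=2
  step 4: row=2, L[2]='e', prepend. Next row=LF[2]=3
  step 5: row=3, L[3]='l', prepend. Next row=LF[3]=5
  step 6: row=5, L[5]='z', prepend. Next row=LF[5]=7
  step 7: row=7, L[7]='z', prepend. Next row=LF[7]=8
  step 8: row=8, L[8]='i', prepend. Next row=LF[8]=4
  step 9: row=4, L[4]='s', prepend. Next row=LF[4]=6
Reversed output: sizzleOK$

Answer: sizzleOK$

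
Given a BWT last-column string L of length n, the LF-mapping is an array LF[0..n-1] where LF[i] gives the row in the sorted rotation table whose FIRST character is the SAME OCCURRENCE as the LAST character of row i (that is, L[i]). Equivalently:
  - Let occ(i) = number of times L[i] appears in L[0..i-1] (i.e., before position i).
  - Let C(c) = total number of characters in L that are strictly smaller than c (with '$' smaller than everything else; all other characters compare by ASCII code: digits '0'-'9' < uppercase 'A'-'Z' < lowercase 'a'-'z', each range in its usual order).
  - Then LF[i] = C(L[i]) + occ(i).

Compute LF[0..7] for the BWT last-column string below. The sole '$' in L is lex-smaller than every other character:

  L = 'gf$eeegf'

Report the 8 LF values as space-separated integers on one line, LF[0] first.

Answer: 6 4 0 1 2 3 7 5

Derivation:
Char counts: '$':1, 'e':3, 'f':2, 'g':2
C (first-col start): C('$')=0, C('e')=1, C('f')=4, C('g')=6
L[0]='g': occ=0, LF[0]=C('g')+0=6+0=6
L[1]='f': occ=0, LF[1]=C('f')+0=4+0=4
L[2]='$': occ=0, LF[2]=C('$')+0=0+0=0
L[3]='e': occ=0, LF[3]=C('e')+0=1+0=1
L[4]='e': occ=1, LF[4]=C('e')+1=1+1=2
L[5]='e': occ=2, LF[5]=C('e')+2=1+2=3
L[6]='g': occ=1, LF[6]=C('g')+1=6+1=7
L[7]='f': occ=1, LF[7]=C('f')+1=4+1=5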